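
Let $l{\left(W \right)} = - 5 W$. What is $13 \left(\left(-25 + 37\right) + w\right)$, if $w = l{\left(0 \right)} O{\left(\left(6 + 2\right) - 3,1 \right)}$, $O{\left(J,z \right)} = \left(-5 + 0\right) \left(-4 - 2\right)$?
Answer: $156$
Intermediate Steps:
$O{\left(J,z \right)} = 30$ ($O{\left(J,z \right)} = \left(-5\right) \left(-6\right) = 30$)
$w = 0$ ($w = \left(-5\right) 0 \cdot 30 = 0 \cdot 30 = 0$)
$13 \left(\left(-25 + 37\right) + w\right) = 13 \left(\left(-25 + 37\right) + 0\right) = 13 \left(12 + 0\right) = 13 \cdot 12 = 156$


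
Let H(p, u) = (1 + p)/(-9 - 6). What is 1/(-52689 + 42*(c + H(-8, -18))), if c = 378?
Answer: -5/183967 ≈ -2.7179e-5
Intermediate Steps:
H(p, u) = -1/15 - p/15 (H(p, u) = (1 + p)/(-15) = (1 + p)*(-1/15) = -1/15 - p/15)
1/(-52689 + 42*(c + H(-8, -18))) = 1/(-52689 + 42*(378 + (-1/15 - 1/15*(-8)))) = 1/(-52689 + 42*(378 + (-1/15 + 8/15))) = 1/(-52689 + 42*(378 + 7/15)) = 1/(-52689 + 42*(5677/15)) = 1/(-52689 + 79478/5) = 1/(-183967/5) = -5/183967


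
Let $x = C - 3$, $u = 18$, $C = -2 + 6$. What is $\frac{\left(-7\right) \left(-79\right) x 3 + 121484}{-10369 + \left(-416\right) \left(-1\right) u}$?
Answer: $- \frac{123143}{2881} \approx -42.743$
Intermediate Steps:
$C = 4$
$x = 1$ ($x = 4 - 3 = 1$)
$\frac{\left(-7\right) \left(-79\right) x 3 + 121484}{-10369 + \left(-416\right) \left(-1\right) u} = \frac{\left(-7\right) \left(-79\right) 1 \cdot 3 + 121484}{-10369 + \left(-416\right) \left(-1\right) 18} = \frac{553 \cdot 3 + 121484}{-10369 + 416 \cdot 18} = \frac{1659 + 121484}{-10369 + 7488} = \frac{123143}{-2881} = 123143 \left(- \frac{1}{2881}\right) = - \frac{123143}{2881}$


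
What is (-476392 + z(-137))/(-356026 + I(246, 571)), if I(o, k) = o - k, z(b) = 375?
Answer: 476017/356351 ≈ 1.3358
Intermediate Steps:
(-476392 + z(-137))/(-356026 + I(246, 571)) = (-476392 + 375)/(-356026 + (246 - 1*571)) = -476017/(-356026 + (246 - 571)) = -476017/(-356026 - 325) = -476017/(-356351) = -476017*(-1/356351) = 476017/356351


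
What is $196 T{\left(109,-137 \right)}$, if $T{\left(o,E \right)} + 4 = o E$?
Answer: $-2927652$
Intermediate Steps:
$T{\left(o,E \right)} = -4 + E o$ ($T{\left(o,E \right)} = -4 + o E = -4 + E o$)
$196 T{\left(109,-137 \right)} = 196 \left(-4 - 14933\right) = 196 \left(-14937\right) = -2927652$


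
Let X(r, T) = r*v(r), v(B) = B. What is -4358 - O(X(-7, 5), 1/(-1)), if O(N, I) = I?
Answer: -4357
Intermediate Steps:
X(r, T) = r**2 (X(r, T) = r*r = r**2)
-4358 - O(X(-7, 5), 1/(-1)) = -4358 - 1/(-1) = -4358 - 1*(-1) = -4358 + 1 = -4357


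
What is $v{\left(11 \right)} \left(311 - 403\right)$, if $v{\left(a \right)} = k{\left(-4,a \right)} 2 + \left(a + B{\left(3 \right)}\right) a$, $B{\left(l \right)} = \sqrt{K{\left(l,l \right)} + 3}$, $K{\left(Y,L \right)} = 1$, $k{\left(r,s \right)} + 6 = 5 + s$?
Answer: $-14996$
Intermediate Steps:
$k{\left(r,s \right)} = -1 + s$ ($k{\left(r,s \right)} = -6 + \left(5 + s\right) = -1 + s$)
$B{\left(l \right)} = 2$ ($B{\left(l \right)} = \sqrt{1 + 3} = \sqrt{4} = 2$)
$v{\left(a \right)} = -2 + 2 a + a \left(2 + a\right)$ ($v{\left(a \right)} = \left(-1 + a\right) 2 + \left(a + 2\right) a = \left(-2 + 2 a\right) + \left(2 + a\right) a = \left(-2 + 2 a\right) + a \left(2 + a\right) = -2 + 2 a + a \left(2 + a\right)$)
$v{\left(11 \right)} \left(311 - 403\right) = \left(-2 + 11^{2} + 4 \cdot 11\right) \left(311 - 403\right) = \left(-2 + 121 + 44\right) \left(-92\right) = 163 \left(-92\right) = -14996$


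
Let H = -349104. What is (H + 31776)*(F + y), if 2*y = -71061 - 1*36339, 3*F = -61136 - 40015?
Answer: 27739861776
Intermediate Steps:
F = -33717 (F = (-61136 - 40015)/3 = (1/3)*(-101151) = -33717)
y = -53700 (y = (-71061 - 1*36339)/2 = (-71061 - 36339)/2 = (1/2)*(-107400) = -53700)
(H + 31776)*(F + y) = (-349104 + 31776)*(-33717 - 53700) = -317328*(-87417) = 27739861776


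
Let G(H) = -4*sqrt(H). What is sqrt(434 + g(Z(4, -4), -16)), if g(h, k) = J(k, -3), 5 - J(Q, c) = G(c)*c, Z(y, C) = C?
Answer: sqrt(439 - 12*I*sqrt(3)) ≈ 20.958 - 0.4959*I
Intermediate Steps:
J(Q, c) = 5 + 4*c**(3/2) (J(Q, c) = 5 - (-4*sqrt(c))*c = 5 - (-4)*c**(3/2) = 5 + 4*c**(3/2))
g(h, k) = 5 - 12*I*sqrt(3) (g(h, k) = 5 + 4*(-3)**(3/2) = 5 + 4*(-3*I*sqrt(3)) = 5 - 12*I*sqrt(3))
sqrt(434 + g(Z(4, -4), -16)) = sqrt(434 + (5 - 12*I*sqrt(3))) = sqrt(439 - 12*I*sqrt(3))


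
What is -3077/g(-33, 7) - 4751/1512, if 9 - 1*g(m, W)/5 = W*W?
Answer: 231389/18900 ≈ 12.243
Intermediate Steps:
g(m, W) = 45 - 5*W² (g(m, W) = 45 - 5*W*W = 45 - 5*W²)
-3077/g(-33, 7) - 4751/1512 = -3077/(45 - 5*7²) - 4751/1512 = -3077/(45 - 5*49) - 4751*1/1512 = -3077/(45 - 245) - 4751/1512 = -3077/(-200) - 4751/1512 = -3077*(-1/200) - 4751/1512 = 3077/200 - 4751/1512 = 231389/18900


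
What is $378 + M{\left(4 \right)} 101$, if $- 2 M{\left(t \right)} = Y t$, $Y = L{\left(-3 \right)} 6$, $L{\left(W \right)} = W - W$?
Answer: $378$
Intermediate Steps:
$L{\left(W \right)} = 0$
$Y = 0$ ($Y = 0 \cdot 6 = 0$)
$M{\left(t \right)} = 0$ ($M{\left(t \right)} = - \frac{0 t}{2} = \left(- \frac{1}{2}\right) 0 = 0$)
$378 + M{\left(4 \right)} 101 = 378 + 0 \cdot 101 = 378 + 0 = 378$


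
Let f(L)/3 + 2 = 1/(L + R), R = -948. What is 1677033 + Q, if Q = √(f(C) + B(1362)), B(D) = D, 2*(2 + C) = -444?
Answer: 1677033 + 3*√51738233/586 ≈ 1.6771e+6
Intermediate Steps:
C = -224 (C = -2 + (½)*(-444) = -2 - 222 = -224)
f(L) = -6 + 3/(-948 + L) (f(L) = -6 + 3/(L - 948) = -6 + 3/(-948 + L))
Q = 3*√51738233/586 (Q = √(3*(1897 - 2*(-224))/(-948 - 224) + 1362) = √(3*(1897 + 448)/(-1172) + 1362) = √(3*(-1/1172)*2345 + 1362) = √(-7035/1172 + 1362) = √(1589229/1172) = 3*√51738233/586 ≈ 36.824)
1677033 + Q = 1677033 + 3*√51738233/586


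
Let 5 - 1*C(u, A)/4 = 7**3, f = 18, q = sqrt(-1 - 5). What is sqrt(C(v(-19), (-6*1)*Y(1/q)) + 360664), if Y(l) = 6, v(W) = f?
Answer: 4*sqrt(22457) ≈ 599.43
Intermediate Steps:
q = I*sqrt(6) (q = sqrt(-6) = I*sqrt(6) ≈ 2.4495*I)
v(W) = 18
C(u, A) = -1352 (C(u, A) = 20 - 4*7**3 = 20 - 4*343 = 20 - 1372 = -1352)
sqrt(C(v(-19), (-6*1)*Y(1/q)) + 360664) = sqrt(-1352 + 360664) = sqrt(359312) = 4*sqrt(22457)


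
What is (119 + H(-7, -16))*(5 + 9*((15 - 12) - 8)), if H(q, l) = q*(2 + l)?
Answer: -8680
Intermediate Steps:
(119 + H(-7, -16))*(5 + 9*((15 - 12) - 8)) = (119 - 7*(2 - 16))*(5 + 9*((15 - 12) - 8)) = (119 - 7*(-14))*(5 + 9*(3 - 8)) = (119 + 98)*(5 + 9*(-5)) = 217*(5 - 45) = 217*(-40) = -8680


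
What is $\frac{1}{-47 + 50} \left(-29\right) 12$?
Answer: $-116$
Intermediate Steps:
$\frac{1}{-47 + 50} \left(-29\right) 12 = \frac{1}{3} \left(-29\right) 12 = \left(- \frac{29}{3}\right) 12 = -116$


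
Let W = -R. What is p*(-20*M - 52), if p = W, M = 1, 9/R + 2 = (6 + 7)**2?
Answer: 648/167 ≈ 3.8802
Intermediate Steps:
R = 9/167 (R = 9/(-2 + (6 + 7)**2) = 9/(-2 + 13**2) = 9/(-2 + 169) = 9/167 ≈ 0.053892)
W = -9/167 (W = -1*9/167 = -9/167 ≈ -0.053892)
p = -9/167 ≈ -0.053892
p*(-20*M - 52) = -9*(-20*1 - 52)/167 = -9*(-20 - 52)/167 = -9/167*(-72) = 648/167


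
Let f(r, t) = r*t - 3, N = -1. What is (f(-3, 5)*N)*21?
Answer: 378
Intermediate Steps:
f(r, t) = -3 + r*t
(f(-3, 5)*N)*21 = ((-3 - 3*5)*(-1))*21 = ((-3 - 15)*(-1))*21 = -18*(-1)*21 = 18*21 = 378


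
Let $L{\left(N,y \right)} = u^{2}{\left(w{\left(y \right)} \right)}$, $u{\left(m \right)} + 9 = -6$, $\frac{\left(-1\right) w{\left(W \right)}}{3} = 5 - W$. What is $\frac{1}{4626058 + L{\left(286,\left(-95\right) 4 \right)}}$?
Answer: $\frac{1}{4626283} \approx 2.1616 \cdot 10^{-7}$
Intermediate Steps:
$w{\left(W \right)} = -15 + 3 W$ ($w{\left(W \right)} = - 3 \left(5 - W\right) = -15 + 3 W$)
$u{\left(m \right)} = -15$ ($u{\left(m \right)} = -9 - 6 = -15$)
$L{\left(N,y \right)} = 225$ ($L{\left(N,y \right)} = \left(-15\right)^{2} = 225$)
$\frac{1}{4626058 + L{\left(286,\left(-95\right) 4 \right)}} = \frac{1}{4626058 + 225} = \frac{1}{4626283}$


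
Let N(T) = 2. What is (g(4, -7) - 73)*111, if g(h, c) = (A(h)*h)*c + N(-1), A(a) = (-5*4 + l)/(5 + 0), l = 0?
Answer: 4551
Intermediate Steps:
A(a) = -4 (A(a) = (-5*4 + 0)/(5 + 0) = (-20 + 0)/5 = -20*⅕ = -4)
g(h, c) = 2 - 4*c*h (g(h, c) = (-4*h)*c + 2 = -4*c*h + 2 = 2 - 4*c*h)
(g(4, -7) - 73)*111 = ((2 - 4*(-7)*4) - 73)*111 = ((2 + 112) - 73)*111 = (114 - 73)*111 = 41*111 = 4551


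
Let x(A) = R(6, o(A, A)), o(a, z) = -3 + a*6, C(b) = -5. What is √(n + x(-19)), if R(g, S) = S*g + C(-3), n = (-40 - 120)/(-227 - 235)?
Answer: I*√37707747/231 ≈ 26.583*I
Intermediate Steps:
n = 80/231 (n = -160/(-462) = -160*(-1/462) = 80/231 ≈ 0.34632)
o(a, z) = -3 + 6*a
R(g, S) = -5 + S*g (R(g, S) = S*g - 5 = -5 + S*g)
x(A) = -23 + 36*A (x(A) = -5 + (-3 + 6*A)*6 = -5 + (-18 + 36*A) = -23 + 36*A)
√(n + x(-19)) = √(80/231 + (-23 + 36*(-19))) = √(80/231 + (-23 - 684)) = √(80/231 - 707) = √(-163237/231) = I*√37707747/231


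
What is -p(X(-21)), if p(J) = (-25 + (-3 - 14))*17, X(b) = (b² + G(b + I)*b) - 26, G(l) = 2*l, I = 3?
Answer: 714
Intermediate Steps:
X(b) = -26 + b² + b*(6 + 2*b) (X(b) = (b² + (2*(b + 3))*b) - 26 = (b² + (2*(3 + b))*b) - 26 = (b² + (6 + 2*b)*b) - 26 = (b² + b*(6 + 2*b)) - 26 = -26 + b² + b*(6 + 2*b))
p(J) = -714 (p(J) = (-25 - 17)*17 = -42*17 = -714)
-p(X(-21)) = -1*(-714) = 714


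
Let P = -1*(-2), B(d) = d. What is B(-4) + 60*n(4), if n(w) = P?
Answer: 116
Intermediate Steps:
P = 2
n(w) = 2
B(-4) + 60*n(4) = -4 + 60*2 = -4 + 120 = 116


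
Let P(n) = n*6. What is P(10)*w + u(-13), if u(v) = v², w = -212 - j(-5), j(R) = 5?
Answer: -12851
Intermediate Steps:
P(n) = 6*n
w = -217 (w = -212 - 1*5 = -212 - 5 = -217)
P(10)*w + u(-13) = (6*10)*(-217) + (-13)² = 60*(-217) + 169 = -13020 + 169 = -12851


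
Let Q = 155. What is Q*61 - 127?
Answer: 9328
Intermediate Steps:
Q*61 - 127 = 155*61 - 127 = 9455 - 127 = 9328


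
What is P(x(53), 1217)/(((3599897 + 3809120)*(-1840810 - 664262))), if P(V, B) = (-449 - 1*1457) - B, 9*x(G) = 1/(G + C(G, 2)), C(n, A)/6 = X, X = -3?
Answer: 1041/6186707011408 ≈ 1.6826e-10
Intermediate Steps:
C(n, A) = -18 (C(n, A) = 6*(-3) = -18)
x(G) = 1/(9*(-18 + G)) (x(G) = 1/(9*(G - 18)) = 1/(9*(-18 + G)))
P(V, B) = -1906 - B (P(V, B) = (-449 - 1457) - B = -1906 - B)
P(x(53), 1217)/(((3599897 + 3809120)*(-1840810 - 664262))) = (-1906 - 1*1217)/(((3599897 + 3809120)*(-1840810 - 664262))) = (-1906 - 1217)/((7409017*(-2505072))) = -3123/(-18560121034224) = -3123*(-1/18560121034224) = 1041/6186707011408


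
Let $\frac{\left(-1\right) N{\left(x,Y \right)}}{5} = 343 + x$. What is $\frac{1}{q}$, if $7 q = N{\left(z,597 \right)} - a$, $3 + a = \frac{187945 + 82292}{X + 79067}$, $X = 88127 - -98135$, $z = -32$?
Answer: $- \frac{88443}{19621945} \approx -0.0045073$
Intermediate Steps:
$X = 186262$ ($X = 88127 + 98135 = 186262$)
$N{\left(x,Y \right)} = -1715 - 5 x$ ($N{\left(x,Y \right)} = - 5 \left(343 + x\right) = -1715 - 5 x$)
$a = - \frac{175250}{88443}$ ($a = -3 + \frac{187945 + 82292}{186262 + 79067} = -3 + \frac{270237}{265329} = -3 + 270237 \cdot \frac{1}{265329} = -3 + \frac{90079}{88443} = - \frac{175250}{88443} \approx -1.9815$)
$q = - \frac{19621945}{88443}$ ($q = \frac{\left(-1715 - -160\right) - - \frac{175250}{88443}}{7} = \frac{\left(-1715 + 160\right) + \frac{175250}{88443}}{7} = \frac{-1555 + \frac{175250}{88443}}{7} = \frac{1}{7} \left(- \frac{137353615}{88443}\right) = - \frac{19621945}{88443} \approx -221.86$)
$\frac{1}{q} = \frac{1}{- \frac{19621945}{88443}} = - \frac{88443}{19621945}$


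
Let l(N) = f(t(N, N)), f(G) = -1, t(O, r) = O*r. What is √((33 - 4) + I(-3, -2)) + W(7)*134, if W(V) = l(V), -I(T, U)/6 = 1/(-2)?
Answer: -134 + 4*√2 ≈ -128.34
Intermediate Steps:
I(T, U) = 3 (I(T, U) = -6/(-2) = -6*(-½) = 3)
l(N) = -1
W(V) = -1
√((33 - 4) + I(-3, -2)) + W(7)*134 = √((33 - 4) + 3) - 1*134 = √(29 + 3) - 134 = √32 - 134 = 4*√2 - 134 = -134 + 4*√2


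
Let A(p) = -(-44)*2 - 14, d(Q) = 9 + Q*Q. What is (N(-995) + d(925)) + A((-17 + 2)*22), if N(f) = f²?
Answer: 1845733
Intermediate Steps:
d(Q) = 9 + Q²
A(p) = 74 (A(p) = -11*(-8) - 14 = 88 - 14 = 74)
(N(-995) + d(925)) + A((-17 + 2)*22) = ((-995)² + (9 + 925²)) + 74 = (990025 + (9 + 855625)) + 74 = (990025 + 855634) + 74 = 1845659 + 74 = 1845733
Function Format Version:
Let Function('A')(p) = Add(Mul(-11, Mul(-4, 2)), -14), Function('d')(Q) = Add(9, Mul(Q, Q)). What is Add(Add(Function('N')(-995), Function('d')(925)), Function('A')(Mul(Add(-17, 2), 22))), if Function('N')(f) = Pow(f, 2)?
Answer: 1845733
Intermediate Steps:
Function('d')(Q) = Add(9, Pow(Q, 2))
Function('A')(p) = 74 (Function('A')(p) = Add(Mul(-11, -8), -14) = Add(88, -14) = 74)
Add(Add(Function('N')(-995), Function('d')(925)), Function('A')(Mul(Add(-17, 2), 22))) = Add(Add(Pow(-995, 2), Add(9, Pow(925, 2))), 74) = Add(Add(990025, Add(9, 855625)), 74) = Add(Add(990025, 855634), 74) = Add(1845659, 74) = 1845733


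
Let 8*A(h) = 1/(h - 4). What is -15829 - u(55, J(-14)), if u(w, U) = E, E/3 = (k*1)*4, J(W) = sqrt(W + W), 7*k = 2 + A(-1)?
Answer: -1108267/70 ≈ -15832.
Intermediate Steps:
A(h) = 1/(8*(-4 + h)) (A(h) = 1/(8*(h - 4)) = 1/(8*(-4 + h)))
k = 79/280 (k = (2 + 1/(8*(-4 - 1)))/7 = (2 + (1/8)/(-5))/7 = (2 + (1/8)*(-1/5))/7 = (2 - 1/40)/7 = (1/7)*(79/40) = 79/280 ≈ 0.28214)
J(W) = sqrt(2)*sqrt(W) (J(W) = sqrt(2*W) = sqrt(2)*sqrt(W))
E = 237/70 (E = 3*(((79/280)*1)*4) = 3*((79/280)*4) = 3*(79/70) = 237/70 ≈ 3.3857)
u(w, U) = 237/70
-15829 - u(55, J(-14)) = -15829 - 1*237/70 = -15829 - 237/70 = -1108267/70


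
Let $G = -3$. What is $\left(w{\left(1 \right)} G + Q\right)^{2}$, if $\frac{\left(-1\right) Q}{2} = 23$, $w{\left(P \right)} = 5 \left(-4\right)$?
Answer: $196$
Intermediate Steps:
$w{\left(P \right)} = -20$
$Q = -46$ ($Q = \left(-2\right) 23 = -46$)
$\left(w{\left(1 \right)} G + Q\right)^{2} = \left(\left(-20\right) \left(-3\right) - 46\right)^{2} = \left(60 - 46\right)^{2} = 14^{2} = 196$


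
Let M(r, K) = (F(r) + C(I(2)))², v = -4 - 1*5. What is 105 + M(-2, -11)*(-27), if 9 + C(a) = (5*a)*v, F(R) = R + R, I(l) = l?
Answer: -286338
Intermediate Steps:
v = -9 (v = -4 - 5 = -9)
F(R) = 2*R
C(a) = -9 - 45*a (C(a) = -9 + (5*a)*(-9) = -9 - 45*a)
M(r, K) = (-99 + 2*r)² (M(r, K) = (2*r + (-9 - 45*2))² = (2*r + (-9 - 90))² = (2*r - 99)² = (-99 + 2*r)²)
105 + M(-2, -11)*(-27) = 105 + (-99 + 2*(-2))²*(-27) = 105 + (-99 - 4)²*(-27) = 105 + (-103)²*(-27) = 105 + 10609*(-27) = 105 - 286443 = -286338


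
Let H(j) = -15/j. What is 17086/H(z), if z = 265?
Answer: -905558/3 ≈ -3.0185e+5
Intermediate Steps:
17086/H(z) = 17086/((-15/265)) = 17086/((-15*1/265)) = 17086/(-3/53) = 17086*(-53/3) = -905558/3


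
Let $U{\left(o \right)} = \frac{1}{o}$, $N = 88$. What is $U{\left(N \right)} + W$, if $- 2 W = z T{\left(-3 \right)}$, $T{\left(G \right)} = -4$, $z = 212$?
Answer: $\frac{37313}{88} \approx 424.01$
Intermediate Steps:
$W = 424$ ($W = - \frac{212 \left(-4\right)}{2} = \left(- \frac{1}{2}\right) \left(-848\right) = 424$)
$U{\left(N \right)} + W = \frac{1}{88} + 424 = \frac{37313}{88}$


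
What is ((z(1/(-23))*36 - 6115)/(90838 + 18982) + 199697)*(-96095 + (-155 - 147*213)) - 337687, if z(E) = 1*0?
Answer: -559508291559553/21964 ≈ -2.5474e+10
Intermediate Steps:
z(E) = 0
((z(1/(-23))*36 - 6115)/(90838 + 18982) + 199697)*(-96095 + (-155 - 147*213)) - 337687 = ((0*36 - 6115)/(90838 + 18982) + 199697)*(-96095 + (-155 - 147*213)) - 337687 = ((0 - 6115)/109820 + 199697)*(-96095 + (-155 - 31311)) - 337687 = (-6115*1/109820 + 199697)*(-96095 - 31466) - 337687 = (-1223/21964 + 199697)*(-127561) - 337687 = (4386143685/21964)*(-127561) - 337687 = -559500874602285/21964 - 337687 = -559508291559553/21964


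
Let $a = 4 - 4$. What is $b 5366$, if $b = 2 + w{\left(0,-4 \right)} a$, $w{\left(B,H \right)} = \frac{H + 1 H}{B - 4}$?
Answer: $10732$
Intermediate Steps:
$w{\left(B,H \right)} = \frac{2 H}{-4 + B}$ ($w{\left(B,H \right)} = \frac{H + H}{-4 + B} = \frac{2 H}{-4 + B}$)
$a = 0$
$b = 2$ ($b = 2 + 2 \left(-4\right) \frac{1}{-4 + 0} \cdot 0 = 2 + 2 \left(-4\right) \frac{1}{-4} \cdot 0 = 2 + 2 \left(-4\right) \left(- \frac{1}{4}\right) 0 = 2 + 2 \cdot 0 = 2 + 0 = 2$)
$b 5366 = 2 \cdot 5366 = 10732$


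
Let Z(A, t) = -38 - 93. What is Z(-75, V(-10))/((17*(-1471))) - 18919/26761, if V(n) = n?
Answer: -469601742/669212327 ≈ -0.70172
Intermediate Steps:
Z(A, t) = -131
Z(-75, V(-10))/((17*(-1471))) - 18919/26761 = -131/(17*(-1471)) - 18919/26761 = -131/(-25007) - 18919*1/26761 = -131*(-1/25007) - 18919/26761 = 131/25007 - 18919/26761 = -469601742/669212327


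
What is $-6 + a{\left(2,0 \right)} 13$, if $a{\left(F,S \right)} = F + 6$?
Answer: $98$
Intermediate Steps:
$a{\left(F,S \right)} = 6 + F$
$-6 + a{\left(2,0 \right)} 13 = -6 + \left(6 + 2\right) 13 = -6 + 8 \cdot 13 = -6 + 104 = 98$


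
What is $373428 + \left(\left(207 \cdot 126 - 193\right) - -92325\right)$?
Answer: $491642$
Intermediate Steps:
$373428 + \left(\left(207 \cdot 126 - 193\right) - -92325\right) = 373428 + \left(\left(26082 - 193\right) + 92325\right) = 373428 + \left(25889 + 92325\right) = 373428 + 118214 = 491642$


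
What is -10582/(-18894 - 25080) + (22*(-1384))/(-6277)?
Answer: 702671783/138012399 ≈ 5.0914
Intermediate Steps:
-10582/(-18894 - 25080) + (22*(-1384))/(-6277) = -10582/(-43974) - 30448*(-1/6277) = -10582*(-1/43974) + 30448/6277 = 5291/21987 + 30448/6277 = 702671783/138012399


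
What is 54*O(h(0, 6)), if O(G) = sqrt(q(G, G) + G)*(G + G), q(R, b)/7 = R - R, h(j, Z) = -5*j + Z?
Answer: 648*sqrt(6) ≈ 1587.3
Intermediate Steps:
h(j, Z) = Z - 5*j
q(R, b) = 0 (q(R, b) = 7*(R - R) = 7*0 = 0)
O(G) = 2*G**(3/2) (O(G) = sqrt(0 + G)*(G + G) = sqrt(G)*(2*G) = 2*G**(3/2))
54*O(h(0, 6)) = 54*(2*(6 - 5*0)**(3/2)) = 54*(2*(6 + 0)**(3/2)) = 54*(2*6**(3/2)) = 54*(2*(6*sqrt(6))) = 54*(12*sqrt(6)) = 648*sqrt(6)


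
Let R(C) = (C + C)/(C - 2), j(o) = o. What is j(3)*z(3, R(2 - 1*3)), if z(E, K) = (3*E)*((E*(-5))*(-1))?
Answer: 405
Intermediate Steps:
R(C) = 2*C/(-2 + C) (R(C) = (2*C)/(-2 + C) = 2*C/(-2 + C))
z(E, K) = 15*E² (z(E, K) = (3*E)*(-5*E*(-1)) = (3*E)*(5*E) = 15*E²)
j(3)*z(3, R(2 - 1*3)) = 3*(15*3²) = 3*(15*9) = 3*135 = 405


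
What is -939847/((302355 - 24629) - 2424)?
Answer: -939847/275302 ≈ -3.4139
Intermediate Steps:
-939847/((302355 - 24629) - 2424) = -939847/(277726 - 2424) = -939847/275302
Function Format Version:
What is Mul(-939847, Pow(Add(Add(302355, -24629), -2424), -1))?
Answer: Rational(-939847, 275302) ≈ -3.4139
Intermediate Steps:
Mul(-939847, Pow(Add(Add(302355, -24629), -2424), -1)) = Mul(-939847, Pow(Add(277726, -2424), -1)) = Mul(-939847, Pow(275302, -1)) = Mul(-939847, Rational(1, 275302)) = Rational(-939847, 275302)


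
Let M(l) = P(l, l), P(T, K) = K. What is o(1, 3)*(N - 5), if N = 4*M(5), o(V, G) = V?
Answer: 15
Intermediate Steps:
M(l) = l
N = 20 (N = 4*5 = 20)
o(1, 3)*(N - 5) = 1*(20 - 5) = 1*15 = 15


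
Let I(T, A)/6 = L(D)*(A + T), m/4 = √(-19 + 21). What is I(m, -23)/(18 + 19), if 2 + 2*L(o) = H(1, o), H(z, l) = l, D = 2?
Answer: 0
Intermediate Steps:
L(o) = -1 + o/2
m = 4*√2 (m = 4*√(-19 + 21) = 4*√2 ≈ 5.6569)
I(T, A) = 0 (I(T, A) = 6*((-1 + (½)*2)*(A + T)) = 6*((-1 + 1)*(A + T)) = 6*(0*(A + T)) = 6*0 = 0)
I(m, -23)/(18 + 19) = 0/(18 + 19) = 0/37 = 0*(1/37) = 0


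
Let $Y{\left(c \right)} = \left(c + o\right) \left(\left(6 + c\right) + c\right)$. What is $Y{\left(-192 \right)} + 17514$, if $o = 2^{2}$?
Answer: $88578$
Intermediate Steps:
$o = 4$
$Y{\left(c \right)} = \left(4 + c\right) \left(6 + 2 c\right)$ ($Y{\left(c \right)} = \left(c + 4\right) \left(\left(6 + c\right) + c\right) = \left(4 + c\right) \left(6 + 2 c\right)$)
$Y{\left(-192 \right)} + 17514 = \left(24 + 2 \left(-192\right)^{2} + 14 \left(-192\right)\right) + 17514 = \left(24 + 2 \cdot 36864 - 2688\right) + 17514 = \left(24 + 73728 - 2688\right) + 17514 = 71064 + 17514 = 88578$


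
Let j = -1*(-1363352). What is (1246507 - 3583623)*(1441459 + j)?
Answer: -6555168665076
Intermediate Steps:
j = 1363352
(1246507 - 3583623)*(1441459 + j) = (1246507 - 3583623)*(1441459 + 1363352) = -2337116*2804811 = -6555168665076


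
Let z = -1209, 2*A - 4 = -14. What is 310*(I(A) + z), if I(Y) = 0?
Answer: -374790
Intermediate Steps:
A = -5 (A = 2 + (½)*(-14) = 2 - 7 = -5)
310*(I(A) + z) = 310*(0 - 1209) = 310*(-1209) = -374790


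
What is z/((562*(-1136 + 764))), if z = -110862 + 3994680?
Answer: -647303/34844 ≈ -18.577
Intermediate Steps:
z = 3883818
z/((562*(-1136 + 764))) = 3883818/((562*(-1136 + 764))) = 3883818/((562*(-372))) = 3883818/(-209064) = 3883818*(-1/209064) = -647303/34844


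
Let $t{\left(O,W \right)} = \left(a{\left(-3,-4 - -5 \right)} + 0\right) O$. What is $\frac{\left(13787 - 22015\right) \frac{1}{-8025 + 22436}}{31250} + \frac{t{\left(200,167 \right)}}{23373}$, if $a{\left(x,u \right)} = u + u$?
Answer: $\frac{89972593478}{5262942234375} \approx 0.017096$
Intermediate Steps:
$a{\left(x,u \right)} = 2 u$
$t{\left(O,W \right)} = 2 O$ ($t{\left(O,W \right)} = \left(2 \left(-4 - -5\right) + 0\right) O = \left(2 \left(-4 + 5\right) + 0\right) O = \left(2 \cdot 1 + 0\right) O = \left(2 + 0\right) O = 2 O$)
$\frac{\left(13787 - 22015\right) \frac{1}{-8025 + 22436}}{31250} + \frac{t{\left(200,167 \right)}}{23373} = \frac{\left(13787 - 22015\right) \frac{1}{-8025 + 22436}}{31250} + \frac{2 \cdot 200}{23373} = - \frac{8228}{14411} \cdot \frac{1}{31250} + 400 \cdot \frac{1}{23373} = \left(-8228\right) \frac{1}{14411} \cdot \frac{1}{31250} + \frac{400}{23373} = \left(- \frac{8228}{14411}\right) \frac{1}{31250} + \frac{400}{23373} = - \frac{4114}{225171875} + \frac{400}{23373} = \frac{89972593478}{5262942234375}$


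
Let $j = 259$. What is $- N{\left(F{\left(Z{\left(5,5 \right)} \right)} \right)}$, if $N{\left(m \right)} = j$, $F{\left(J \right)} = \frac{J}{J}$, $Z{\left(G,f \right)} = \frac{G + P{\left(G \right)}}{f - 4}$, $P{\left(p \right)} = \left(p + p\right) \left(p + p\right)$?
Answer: $-259$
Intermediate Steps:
$P{\left(p \right)} = 4 p^{2}$ ($P{\left(p \right)} = 2 p 2 p = 4 p^{2}$)
$Z{\left(G,f \right)} = \frac{G + 4 G^{2}}{-4 + f}$ ($Z{\left(G,f \right)} = \frac{G + 4 G^{2}}{f - 4} = \frac{G + 4 G^{2}}{-4 + f}$)
$F{\left(J \right)} = 1$
$N{\left(m \right)} = 259$
$- N{\left(F{\left(Z{\left(5,5 \right)} \right)} \right)} = \left(-1\right) 259 = -259$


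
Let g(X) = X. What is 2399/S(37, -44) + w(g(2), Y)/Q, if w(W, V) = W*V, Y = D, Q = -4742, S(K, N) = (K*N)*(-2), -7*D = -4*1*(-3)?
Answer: 39855275/54039832 ≈ 0.73752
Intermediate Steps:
D = -12/7 (D = -(-4*1)*(-3)/7 = -(-4)*(-3)/7 = -1/7*12 = -12/7 ≈ -1.7143)
S(K, N) = -2*K*N
Y = -12/7 ≈ -1.7143
w(W, V) = V*W
2399/S(37, -44) + w(g(2), Y)/Q = 2399/((-2*37*(-44))) - 12/7*2/(-4742) = 2399/3256 - 24/7*(-1/4742) = 2399*(1/3256) + 12/16597 = 2399/3256 + 12/16597 = 39855275/54039832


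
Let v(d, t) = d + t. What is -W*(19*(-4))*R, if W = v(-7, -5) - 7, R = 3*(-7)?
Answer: 30324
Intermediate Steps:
R = -21
W = -19 (W = (-7 - 5) - 7 = -12 - 7 = -19)
-W*(19*(-4))*R = -(-361*(-4))*(-21) = -(-19*(-76))*(-21) = -1444*(-21) = -1*(-30324) = 30324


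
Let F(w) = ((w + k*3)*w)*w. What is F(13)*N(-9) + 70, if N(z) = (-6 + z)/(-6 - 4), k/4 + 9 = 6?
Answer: -11521/2 ≈ -5760.5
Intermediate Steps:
k = -12 (k = -36 + 4*6 = -36 + 24 = -12)
N(z) = ⅗ - z/10 (N(z) = (-6 + z)/(-10) = (-6 + z)*(-⅒) = ⅗ - z/10)
F(w) = w²*(-36 + w) (F(w) = ((w - 12*3)*w)*w = ((w - 36)*w)*w = ((-36 + w)*w)*w = (w*(-36 + w))*w = w²*(-36 + w))
F(13)*N(-9) + 70 = (13²*(-36 + 13))*(⅗ - ⅒*(-9)) + 70 = (169*(-23))*(⅗ + 9/10) + 70 = -3887*3/2 + 70 = -11661/2 + 70 = -11521/2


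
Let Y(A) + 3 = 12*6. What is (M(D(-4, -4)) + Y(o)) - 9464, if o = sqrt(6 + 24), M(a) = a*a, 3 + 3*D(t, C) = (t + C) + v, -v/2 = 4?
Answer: -84194/9 ≈ -9354.9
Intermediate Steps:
v = -8 (v = -2*4 = -8)
D(t, C) = -11/3 + C/3 + t/3 (D(t, C) = -1 + ((t + C) - 8)/3 = -1 + ((C + t) - 8)/3 = -1 + (-8 + C + t)/3 = -1 + (-8/3 + C/3 + t/3) = -11/3 + C/3 + t/3)
M(a) = a**2
o = sqrt(30) ≈ 5.4772
Y(A) = 69 (Y(A) = -3 + 12*6 = -3 + 72 = 69)
(M(D(-4, -4)) + Y(o)) - 9464 = ((-11/3 + (1/3)*(-4) + (1/3)*(-4))**2 + 69) - 9464 = ((-11/3 - 4/3 - 4/3)**2 + 69) - 9464 = ((-19/3)**2 + 69) - 9464 = (361/9 + 69) - 9464 = 982/9 - 9464 = -84194/9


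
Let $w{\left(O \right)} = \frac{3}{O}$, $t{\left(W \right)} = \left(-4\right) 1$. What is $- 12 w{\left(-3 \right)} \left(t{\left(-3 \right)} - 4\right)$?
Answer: $-96$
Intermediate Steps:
$t{\left(W \right)} = -4$
$- 12 w{\left(-3 \right)} \left(t{\left(-3 \right)} - 4\right) = - 12 \frac{3}{-3} \left(-4 - 4\right) = - 12 \cdot 3 \left(- \frac{1}{3}\right) \left(-4 - 4\right) = \left(-12\right) \left(-1\right) \left(-8\right) = 12 \left(-8\right) = -96$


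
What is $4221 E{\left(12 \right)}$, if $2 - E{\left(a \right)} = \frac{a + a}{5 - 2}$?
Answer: $-25326$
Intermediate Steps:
$E{\left(a \right)} = 2 - \frac{2 a}{3}$ ($E{\left(a \right)} = 2 - \frac{a + a}{5 - 2} = 2 - \frac{2 a}{3}$)
$4221 E{\left(12 \right)} = 4221 \left(2 - 8\right) = 4221 \left(-6\right) = -25326$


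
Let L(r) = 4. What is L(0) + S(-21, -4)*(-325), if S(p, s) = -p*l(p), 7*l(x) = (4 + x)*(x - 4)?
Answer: -414371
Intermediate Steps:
l(x) = (-4 + x)*(4 + x)/7 (l(x) = ((4 + x)*(x - 4))/7 = ((4 + x)*(-4 + x))/7 = ((-4 + x)*(4 + x))/7 = (-4 + x)*(4 + x)/7)
S(p, s) = -p*(-16/7 + p**2/7)
L(0) + S(-21, -4)*(-325) = 4 + ((1/7)*(-21)*(16 - 1*(-21)**2))*(-325) = 4 + ((1/7)*(-21)*(16 - 1*441))*(-325) = 4 + ((1/7)*(-21)*(16 - 441))*(-325) = 4 + ((1/7)*(-21)*(-425))*(-325) = 4 + 1275*(-325) = 4 - 414375 = -414371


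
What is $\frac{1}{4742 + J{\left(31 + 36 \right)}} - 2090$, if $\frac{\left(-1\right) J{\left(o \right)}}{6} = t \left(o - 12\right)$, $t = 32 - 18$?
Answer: $- \frac{254979}{122} \approx -2090.0$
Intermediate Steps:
$t = 14$
$J{\left(o \right)} = 1008 - 84 o$ ($J{\left(o \right)} = - 6 \cdot 14 \left(o - 12\right) = - 6 \cdot 14 \left(-12 + o\right) = - 6 \left(-168 + 14 o\right) = 1008 - 84 o$)
$\frac{1}{4742 + J{\left(31 + 36 \right)}} - 2090 = \frac{1}{4742 + \left(1008 - 84 \left(31 + 36\right)\right)} - 2090 = \frac{1}{4742 + \left(1008 - 5628\right)} - 2090 = \frac{1}{4742 - 4620} - 2090 = \frac{1}{122} - 2090 = - \frac{254979}{122}$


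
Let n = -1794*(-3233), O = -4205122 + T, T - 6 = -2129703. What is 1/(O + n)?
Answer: -1/534817 ≈ -1.8698e-6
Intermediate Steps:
T = -2129697 (T = 6 - 2129703 = -2129697)
O = -6334819 (O = -4205122 - 2129697 = -6334819)
n = 5800002
1/(O + n) = 1/(-6334819 + 5800002) = 1/(-534817) = -1/534817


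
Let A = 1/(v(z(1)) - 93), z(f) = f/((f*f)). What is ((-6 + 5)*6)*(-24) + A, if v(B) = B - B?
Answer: 13391/93 ≈ 143.99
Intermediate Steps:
z(f) = 1/f (z(f) = f/(f²) = f/f² = 1/f)
v(B) = 0
A = -1/93 (A = 1/(0 - 93) = 1/(-93) = -1/93 ≈ -0.010753)
((-6 + 5)*6)*(-24) + A = ((-6 + 5)*6)*(-24) - 1/93 = -1*6*(-24) - 1/93 = -6*(-24) - 1/93 = 144 - 1/93 = 13391/93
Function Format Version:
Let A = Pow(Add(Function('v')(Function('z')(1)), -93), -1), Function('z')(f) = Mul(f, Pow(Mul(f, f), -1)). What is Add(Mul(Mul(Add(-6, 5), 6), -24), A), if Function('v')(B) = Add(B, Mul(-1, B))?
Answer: Rational(13391, 93) ≈ 143.99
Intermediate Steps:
Function('z')(f) = Pow(f, -1) (Function('z')(f) = Mul(f, Pow(Pow(f, 2), -1)) = Mul(f, Pow(f, -2)) = Pow(f, -1))
Function('v')(B) = 0
A = Rational(-1, 93) (A = Pow(Add(0, -93), -1) = Pow(-93, -1) = Rational(-1, 93) ≈ -0.010753)
Add(Mul(Mul(Add(-6, 5), 6), -24), A) = Add(Mul(Mul(Add(-6, 5), 6), -24), Rational(-1, 93)) = Add(Mul(Mul(-1, 6), -24), Rational(-1, 93)) = Add(Mul(-6, -24), Rational(-1, 93)) = Add(144, Rational(-1, 93)) = Rational(13391, 93)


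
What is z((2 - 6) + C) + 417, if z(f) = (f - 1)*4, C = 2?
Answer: 405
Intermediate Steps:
z(f) = -4 + 4*f (z(f) = (-1 + f)*4 = -4 + 4*f)
z((2 - 6) + C) + 417 = (-4 + 4*((2 - 6) + 2)) + 417 = (-4 + 4*(-4 + 2)) + 417 = (-4 + 4*(-2)) + 417 = (-4 - 8) + 417 = -12 + 417 = 405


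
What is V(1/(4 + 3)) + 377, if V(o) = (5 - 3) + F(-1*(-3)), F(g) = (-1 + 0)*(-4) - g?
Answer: 380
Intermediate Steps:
F(g) = 4 - g (F(g) = -1*(-4) - g = 4 - g)
V(o) = 3 (V(o) = (5 - 3) + (4 - (-1)*(-3)) = 2 + (4 - 1*3) = 2 + (4 - 3) = 2 + 1 = 3)
V(1/(4 + 3)) + 377 = 3 + 377 = 380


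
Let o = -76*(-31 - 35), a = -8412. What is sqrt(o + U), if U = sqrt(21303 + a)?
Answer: sqrt(5016 + sqrt(12891)) ≈ 71.621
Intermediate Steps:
o = 5016 (o = -76*(-66) = 5016)
U = sqrt(12891) (U = sqrt(21303 - 8412) = sqrt(12891) ≈ 113.54)
sqrt(o + U) = sqrt(5016 + sqrt(12891))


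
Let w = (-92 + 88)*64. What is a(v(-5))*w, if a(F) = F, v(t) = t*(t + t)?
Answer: -12800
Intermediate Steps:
v(t) = 2*t² (v(t) = t*(2*t) = 2*t²)
w = -256 (w = -4*64 = -256)
a(v(-5))*w = (2*(-5)²)*(-256) = (2*25)*(-256) = 50*(-256) = -12800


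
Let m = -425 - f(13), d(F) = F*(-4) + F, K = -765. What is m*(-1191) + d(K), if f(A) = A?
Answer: 523953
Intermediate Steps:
d(F) = -3*F (d(F) = -4*F + F = -3*F)
m = -438 (m = -425 - 1*13 = -425 - 13 = -438)
m*(-1191) + d(K) = -438*(-1191) - 3*(-765) = 521658 + 2295 = 523953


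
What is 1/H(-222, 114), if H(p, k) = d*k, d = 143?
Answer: 1/16302 ≈ 6.1342e-5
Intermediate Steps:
H(p, k) = 143*k
1/H(-222, 114) = 1/(143*114) = 1/16302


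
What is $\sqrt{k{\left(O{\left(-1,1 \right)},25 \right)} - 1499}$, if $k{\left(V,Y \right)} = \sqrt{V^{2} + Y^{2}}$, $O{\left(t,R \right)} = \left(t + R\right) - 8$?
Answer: $\sqrt{-1499 + \sqrt{689}} \approx 38.376 i$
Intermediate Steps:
$O{\left(t,R \right)} = -8 + R + t$ ($O{\left(t,R \right)} = \left(R + t\right) - 8 = -8 + R + t$)
$\sqrt{k{\left(O{\left(-1,1 \right)},25 \right)} - 1499} = \sqrt{\sqrt{\left(-8 + 1 - 1\right)^{2} + 25^{2}} - 1499} = \sqrt{\sqrt{\left(-8\right)^{2} + 625} - 1499} = \sqrt{\sqrt{64 + 625} - 1499} = \sqrt{\sqrt{689} - 1499} = \sqrt{-1499 + \sqrt{689}}$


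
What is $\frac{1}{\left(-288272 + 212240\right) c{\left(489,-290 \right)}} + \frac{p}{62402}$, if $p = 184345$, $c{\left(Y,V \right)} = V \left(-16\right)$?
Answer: $\frac{32517396141599}{11007353364480} \approx 2.9542$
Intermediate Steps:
$c{\left(Y,V \right)} = - 16 V$
$\frac{1}{\left(-288272 + 212240\right) c{\left(489,-290 \right)}} + \frac{p}{62402} = \frac{1}{\left(-288272 + 212240\right) \left(\left(-16\right) \left(-290\right)\right)} + \frac{184345}{62402} = \frac{1}{\left(-76032\right) 4640} + 184345 \cdot \frac{1}{62402} = \left(- \frac{1}{76032}\right) \frac{1}{4640} + \frac{184345}{62402} = - \frac{1}{352788480} + \frac{184345}{62402} = \frac{32517396141599}{11007353364480}$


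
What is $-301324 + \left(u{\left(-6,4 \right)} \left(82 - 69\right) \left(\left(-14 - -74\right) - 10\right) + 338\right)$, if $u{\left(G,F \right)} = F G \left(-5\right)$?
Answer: $-222986$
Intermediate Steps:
$u{\left(G,F \right)} = - 5 F G$
$-301324 + \left(u{\left(-6,4 \right)} \left(82 - 69\right) \left(\left(-14 - -74\right) - 10\right) + 338\right) = -301324 + \left(\left(-5\right) 4 \left(-6\right) \left(82 - 69\right) \left(\left(-14 - -74\right) - 10\right) + 338\right) = -301324 + \left(120 \cdot 13 \left(\left(-14 + 74\right) - 10\right) + 338\right) = -301324 + \left(120 \cdot 13 \left(60 - 10\right) + 338\right) = -301324 + \left(120 \cdot 13 \cdot 50 + 338\right) = -301324 + \left(120 \cdot 650 + 338\right) = -301324 + \left(78000 + 338\right) = -301324 + 78338 = -222986$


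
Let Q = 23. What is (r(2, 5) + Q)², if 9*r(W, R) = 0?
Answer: 529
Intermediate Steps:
r(W, R) = 0 (r(W, R) = (⅑)*0 = 0)
(r(2, 5) + Q)² = (0 + 23)² = 23² = 529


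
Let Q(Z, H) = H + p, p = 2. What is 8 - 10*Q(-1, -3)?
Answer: 18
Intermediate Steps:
Q(Z, H) = 2 + H (Q(Z, H) = H + 2 = 2 + H)
8 - 10*Q(-1, -3) = 8 - 10*(2 - 3) = 8 - 10*(-1) = 8 + 10 = 18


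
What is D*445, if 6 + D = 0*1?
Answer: -2670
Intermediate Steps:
D = -6 (D = -6 + 0*1 = -6 + 0 = -6)
D*445 = -6*445 = -2670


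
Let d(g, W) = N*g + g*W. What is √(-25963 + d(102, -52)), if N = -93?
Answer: I*√40753 ≈ 201.87*I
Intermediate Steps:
d(g, W) = -93*g + W*g (d(g, W) = -93*g + g*W = -93*g + W*g)
√(-25963 + d(102, -52)) = √(-25963 + 102*(-93 - 52)) = √(-25963 + 102*(-145)) = √(-25963 - 14790) = √(-40753) = I*√40753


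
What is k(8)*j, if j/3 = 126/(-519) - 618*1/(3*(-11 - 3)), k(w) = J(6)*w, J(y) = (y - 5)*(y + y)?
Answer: 5047200/1211 ≈ 4167.8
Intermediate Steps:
J(y) = 2*y*(-5 + y) (J(y) = (-5 + y)*(2*y) = 2*y*(-5 + y))
k(w) = 12*w (k(w) = (2*6*(-5 + 6))*w = (2*6*1)*w = 12*w)
j = 52575/1211 (j = 3*(126/(-519) - 618*1/(3*(-11 - 3))) = 3*(126*(-1/519) - 618/((-14*3))) = 3*(-42/173 - 618/(-42)) = 3*(-42/173 - 618*(-1/42)) = 3*(-42/173 + 103/7) = 3*(17525/1211) = 52575/1211 ≈ 43.415)
k(8)*j = (12*8)*(52575/1211) = 96*(52575/1211) = 5047200/1211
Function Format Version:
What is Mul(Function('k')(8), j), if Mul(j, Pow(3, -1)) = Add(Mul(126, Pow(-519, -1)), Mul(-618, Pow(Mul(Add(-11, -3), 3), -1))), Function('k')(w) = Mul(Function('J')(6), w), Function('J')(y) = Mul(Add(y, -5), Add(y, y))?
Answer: Rational(5047200, 1211) ≈ 4167.8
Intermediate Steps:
Function('J')(y) = Mul(2, y, Add(-5, y)) (Function('J')(y) = Mul(Add(-5, y), Mul(2, y)) = Mul(2, y, Add(-5, y)))
Function('k')(w) = Mul(12, w) (Function('k')(w) = Mul(Mul(2, 6, Add(-5, 6)), w) = Mul(Mul(2, 6, 1), w) = Mul(12, w))
j = Rational(52575, 1211) (j = Mul(3, Add(Mul(126, Pow(-519, -1)), Mul(-618, Pow(Mul(Add(-11, -3), 3), -1)))) = Mul(3, Add(Mul(126, Rational(-1, 519)), Mul(-618, Pow(Mul(-14, 3), -1)))) = Mul(3, Add(Rational(-42, 173), Mul(-618, Pow(-42, -1)))) = Mul(3, Add(Rational(-42, 173), Mul(-618, Rational(-1, 42)))) = Mul(3, Add(Rational(-42, 173), Rational(103, 7))) = Mul(3, Rational(17525, 1211)) = Rational(52575, 1211) ≈ 43.415)
Mul(Function('k')(8), j) = Mul(Mul(12, 8), Rational(52575, 1211)) = Mul(96, Rational(52575, 1211)) = Rational(5047200, 1211)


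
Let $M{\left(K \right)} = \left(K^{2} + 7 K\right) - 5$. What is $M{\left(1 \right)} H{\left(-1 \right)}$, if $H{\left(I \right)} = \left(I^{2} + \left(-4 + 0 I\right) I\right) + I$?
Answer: $12$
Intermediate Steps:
$M{\left(K \right)} = -5 + K^{2} + 7 K$
$H{\left(I \right)} = I^{2} - 3 I$ ($H{\left(I \right)} = \left(I^{2} + \left(-4 + 0\right) I\right) + I = \left(I^{2} - 4 I\right) + I = I^{2} - 3 I$)
$M{\left(1 \right)} H{\left(-1 \right)} = \left(-5 + 1^{2} + 7 \cdot 1\right) \left(- (-3 - 1)\right) = \left(-5 + 1 + 7\right) \left(\left(-1\right) \left(-4\right)\right) = 3 \cdot 4 = 12$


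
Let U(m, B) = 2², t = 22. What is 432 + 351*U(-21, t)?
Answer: 1836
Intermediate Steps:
U(m, B) = 4
432 + 351*U(-21, t) = 432 + 351*4 = 432 + 1404 = 1836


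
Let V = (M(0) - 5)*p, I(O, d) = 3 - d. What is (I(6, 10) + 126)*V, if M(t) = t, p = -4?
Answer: 2380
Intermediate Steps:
V = 20 (V = (0 - 5)*(-4) = -5*(-4) = 20)
(I(6, 10) + 126)*V = ((3 - 1*10) + 126)*20 = ((3 - 10) + 126)*20 = (-7 + 126)*20 = 119*20 = 2380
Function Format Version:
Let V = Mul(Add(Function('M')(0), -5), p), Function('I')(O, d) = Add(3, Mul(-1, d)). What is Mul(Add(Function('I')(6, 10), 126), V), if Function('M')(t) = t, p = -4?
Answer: 2380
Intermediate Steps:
V = 20 (V = Mul(Add(0, -5), -4) = Mul(-5, -4) = 20)
Mul(Add(Function('I')(6, 10), 126), V) = Mul(Add(Add(3, Mul(-1, 10)), 126), 20) = Mul(Add(Add(3, -10), 126), 20) = Mul(Add(-7, 126), 20) = Mul(119, 20) = 2380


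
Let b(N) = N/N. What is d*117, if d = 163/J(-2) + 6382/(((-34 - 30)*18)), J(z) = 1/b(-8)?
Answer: 1179061/64 ≈ 18423.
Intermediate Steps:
b(N) = 1
J(z) = 1 (J(z) = 1/1 = 1)
d = 90697/576 (d = 163/1 + 6382/(((-34 - 30)*18)) = 163*1 + 6382/((-64*18)) = 163 + 6382/(-1152) = 163 + 6382*(-1/1152) = 163 - 3191/576 = 90697/576 ≈ 157.46)
d*117 = (90697/576)*117 = 1179061/64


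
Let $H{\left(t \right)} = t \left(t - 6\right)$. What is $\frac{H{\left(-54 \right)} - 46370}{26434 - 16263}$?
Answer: $- \frac{43130}{10171} \approx -4.2405$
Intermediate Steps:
$H{\left(t \right)} = t \left(-6 + t\right)$
$\frac{H{\left(-54 \right)} - 46370}{26434 - 16263} = \frac{- 54 \left(-6 - 54\right) - 46370}{26434 - 16263} = \frac{\left(-54\right) \left(-60\right) - 46370}{10171} = \left(3240 - 46370\right) \frac{1}{10171} = \left(-43130\right) \frac{1}{10171} = - \frac{43130}{10171}$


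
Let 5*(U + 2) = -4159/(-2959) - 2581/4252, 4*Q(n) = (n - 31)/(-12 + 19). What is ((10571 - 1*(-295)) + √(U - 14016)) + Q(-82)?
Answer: 304135/28 + I*√13868757903754311635/31454170 ≈ 10862.0 + 118.4*I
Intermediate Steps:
Q(n) = -31/28 + n/28 (Q(n) = ((n - 31)/(-12 + 19))/4 = ((-31 + n)/7)/4 = ((-31 + n)*(⅐))/4 = (-31/7 + n/7)/4 = -31/28 + n/28)
U = -115769791/62908340 (U = -2 + (-4159/(-2959) - 2581/4252)/5 = -2 + (-4159*(-1/2959) - 2581*1/4252)/5 = -2 + (4159/2959 - 2581/4252)/5 = -2 + (⅕)*(10046889/12581668) = -2 + 10046889/62908340 = -115769791/62908340 ≈ -1.8403)
((10571 - 1*(-295)) + √(U - 14016)) + Q(-82) = ((10571 - 1*(-295)) + √(-115769791/62908340 - 14016)) + (-31/28 + (1/28)*(-82)) = ((10571 + 295) + √(-881839063231/62908340)) + (-31/28 - 41/14) = (10866 + I*√13868757903754311635/31454170) - 113/28 = 304135/28 + I*√13868757903754311635/31454170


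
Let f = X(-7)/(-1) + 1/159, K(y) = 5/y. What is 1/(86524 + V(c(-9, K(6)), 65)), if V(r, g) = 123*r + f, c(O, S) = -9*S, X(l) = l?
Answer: 318/27223505 ≈ 1.1681e-5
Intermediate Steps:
f = 1114/159 (f = -7/(-1) + 1/159 = -7*(-1) + 1*(1/159) = 7 + 1/159 = 1114/159 ≈ 7.0063)
V(r, g) = 1114/159 + 123*r (V(r, g) = 123*r + 1114/159 = 1114/159 + 123*r)
1/(86524 + V(c(-9, K(6)), 65)) = 1/(86524 + (1114/159 + 123*(-45/6))) = 1/(86524 + (1114/159 + 123*(-9*⅚))) = 1/(86524 + (1114/159 + 123*(-15/2))) = 1/(86524 + (1114/159 - 1845/2)) = 1/(86524 - 291127/318) = 1/(27223505/318) = 318/27223505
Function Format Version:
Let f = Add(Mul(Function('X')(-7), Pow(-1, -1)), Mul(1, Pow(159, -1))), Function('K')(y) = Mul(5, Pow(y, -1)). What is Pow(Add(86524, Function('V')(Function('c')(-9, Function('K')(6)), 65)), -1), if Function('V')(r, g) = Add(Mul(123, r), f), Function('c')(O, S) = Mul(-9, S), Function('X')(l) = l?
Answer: Rational(318, 27223505) ≈ 1.1681e-5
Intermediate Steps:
f = Rational(1114, 159) (f = Add(Mul(-7, Pow(-1, -1)), Mul(1, Pow(159, -1))) = Add(Mul(-7, -1), Mul(1, Rational(1, 159))) = Add(7, Rational(1, 159)) = Rational(1114, 159) ≈ 7.0063)
Function('V')(r, g) = Add(Rational(1114, 159), Mul(123, r)) (Function('V')(r, g) = Add(Mul(123, r), Rational(1114, 159)) = Add(Rational(1114, 159), Mul(123, r)))
Pow(Add(86524, Function('V')(Function('c')(-9, Function('K')(6)), 65)), -1) = Pow(Add(86524, Add(Rational(1114, 159), Mul(123, Mul(-9, Mul(5, Pow(6, -1)))))), -1) = Pow(Add(86524, Add(Rational(1114, 159), Mul(123, Mul(-9, Mul(5, Rational(1, 6)))))), -1) = Pow(Add(86524, Add(Rational(1114, 159), Mul(123, Mul(-9, Rational(5, 6))))), -1) = Pow(Add(86524, Add(Rational(1114, 159), Mul(123, Rational(-15, 2)))), -1) = Pow(Add(86524, Add(Rational(1114, 159), Rational(-1845, 2))), -1) = Pow(Add(86524, Rational(-291127, 318)), -1) = Pow(Rational(27223505, 318), -1) = Rational(318, 27223505)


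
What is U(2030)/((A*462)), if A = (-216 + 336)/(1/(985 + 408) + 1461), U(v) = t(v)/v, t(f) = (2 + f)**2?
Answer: 262602571568/4899146175 ≈ 53.602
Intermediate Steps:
U(v) = (2 + v)**2/v
A = 83580/1017587 (A = 120/(1/1393 + 1461) = 120/(2035174/1393) = 120*(1393/2035174) = 83580/1017587 ≈ 0.082135)
U(2030)/((A*462)) = ((2 + 2030)**2/2030)/(((83580/1017587)*462)) = ((1/2030)*2032**2)/(38613960/1017587) = ((1/2030)*4129024)*(1017587/38613960) = (2064512/1015)*(1017587/38613960) = 262602571568/4899146175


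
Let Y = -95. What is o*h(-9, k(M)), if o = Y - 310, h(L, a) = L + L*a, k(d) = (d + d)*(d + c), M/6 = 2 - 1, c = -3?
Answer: 134865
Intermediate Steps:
M = 6 (M = 6*(2 - 1) = 6*1 = 6)
k(d) = 2*d*(-3 + d) (k(d) = (d + d)*(d - 3) = (2*d)*(-3 + d) = 2*d*(-3 + d))
o = -405 (o = -95 - 310 = -405)
o*h(-9, k(M)) = -(-3645)*(1 + 2*6*(-3 + 6)) = -(-3645)*(1 + 2*6*3) = -(-3645)*(1 + 36) = -(-3645)*37 = -405*(-333) = 134865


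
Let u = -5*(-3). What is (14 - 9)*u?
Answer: 75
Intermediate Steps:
u = 15
(14 - 9)*u = (14 - 9)*15 = 5*15 = 75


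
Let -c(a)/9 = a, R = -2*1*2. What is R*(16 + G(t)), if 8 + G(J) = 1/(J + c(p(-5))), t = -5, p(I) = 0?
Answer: -156/5 ≈ -31.200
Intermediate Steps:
R = -4 (R = -2*2 = -4)
c(a) = -9*a
G(J) = -8 + 1/J (G(J) = -8 + 1/(J - 9*0) = -8 + 1/(J + 0) = -8 + 1/J)
R*(16 + G(t)) = -4*(16 + (-8 + 1/(-5))) = -4*(16 + (-8 - 1/5)) = -4*(16 - 41/5) = -4*39/5 = -156/5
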